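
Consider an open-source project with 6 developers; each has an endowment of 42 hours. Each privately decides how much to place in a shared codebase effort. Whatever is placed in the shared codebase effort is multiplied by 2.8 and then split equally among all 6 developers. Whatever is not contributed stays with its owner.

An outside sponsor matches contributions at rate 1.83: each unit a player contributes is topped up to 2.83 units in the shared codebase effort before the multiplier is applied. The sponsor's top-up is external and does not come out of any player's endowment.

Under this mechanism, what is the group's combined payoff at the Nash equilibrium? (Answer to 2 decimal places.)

1996.85 hours

With the mechanism, a contributed unit returns 2.8 × 2.83 / 6 = 1.3207 per unit of net cost to the contributor — now above 1 — so contributing fully is weakly dominant for every player.
So the Nash equilibrium is full contribution by all 6; the group earns 2.8 × 2.83 × 252 = 1996.85.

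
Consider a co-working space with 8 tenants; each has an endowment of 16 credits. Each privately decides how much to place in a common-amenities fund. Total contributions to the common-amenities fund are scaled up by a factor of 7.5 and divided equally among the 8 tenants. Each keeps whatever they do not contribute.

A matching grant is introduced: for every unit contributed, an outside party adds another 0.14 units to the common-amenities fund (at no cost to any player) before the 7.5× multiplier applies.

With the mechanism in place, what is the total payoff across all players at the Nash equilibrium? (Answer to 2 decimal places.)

With the mechanism, a contributed unit returns 7.5 × 1.14 / 8 = 1.0688 per unit of net cost to the contributor — now above 1 — so contributing fully is weakly dominant for every player.
At the Nash equilibrium everyone contributes 16. Group total payoff = 7.5 × 1.14 × 128 = 1094.40.

1094.40 credits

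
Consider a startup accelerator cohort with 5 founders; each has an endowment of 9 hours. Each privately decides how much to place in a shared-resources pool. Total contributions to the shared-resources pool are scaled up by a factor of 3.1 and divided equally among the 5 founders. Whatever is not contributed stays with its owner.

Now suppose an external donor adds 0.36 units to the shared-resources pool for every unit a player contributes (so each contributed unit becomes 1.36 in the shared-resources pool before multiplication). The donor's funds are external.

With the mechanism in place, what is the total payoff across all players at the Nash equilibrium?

45.00 hours

With the mechanism, a contributed unit returns 3.1 × 1.36 / 5 = 0.8432 per unit of net cost — still below 1 — so contributing 0 remains dominant for every player.
At the Nash equilibrium no one contributes; group total payoff = 5 × 9 = 45.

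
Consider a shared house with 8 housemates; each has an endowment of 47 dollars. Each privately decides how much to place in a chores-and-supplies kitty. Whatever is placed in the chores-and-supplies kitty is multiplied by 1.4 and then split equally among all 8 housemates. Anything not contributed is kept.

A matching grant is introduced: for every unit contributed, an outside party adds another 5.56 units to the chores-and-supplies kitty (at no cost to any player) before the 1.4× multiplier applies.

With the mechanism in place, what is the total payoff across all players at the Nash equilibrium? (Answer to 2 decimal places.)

3453.18 dollars

The effective private return per unit is now 1.4 × 6.56 / 8 = 1.1480 > 1, so every player's dominant strategy flips to full contribution.
At the Nash equilibrium everyone contributes 47. Group total payoff = 1.4 × 6.56 × 376 = 3453.18.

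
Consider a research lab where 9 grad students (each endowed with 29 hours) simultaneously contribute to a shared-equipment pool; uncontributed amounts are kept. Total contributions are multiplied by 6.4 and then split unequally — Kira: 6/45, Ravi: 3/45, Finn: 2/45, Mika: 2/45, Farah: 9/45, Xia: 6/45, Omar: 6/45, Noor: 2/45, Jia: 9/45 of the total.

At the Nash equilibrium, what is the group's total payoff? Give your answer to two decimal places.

574.20 hours

A player with share s gets back 6.4·s per unit contributed, so full contribution is dominant for anyone with s > 1/6.4 = 0.1563 and zero contribution is dominant for anyone below.
Farah and Jia clear that bar, contributing 29 each; the remaining 7 contribute 0. Total contributed: 58.
The shared-equipment pool pays out 6.4 × 58 = 371.20 in total (split across the unequal shares, but the aggregate is all that matters for the group sum).
The 7 free-riders keep 29 each, adding 203. Group total = 203 + 371.20 = 574.20.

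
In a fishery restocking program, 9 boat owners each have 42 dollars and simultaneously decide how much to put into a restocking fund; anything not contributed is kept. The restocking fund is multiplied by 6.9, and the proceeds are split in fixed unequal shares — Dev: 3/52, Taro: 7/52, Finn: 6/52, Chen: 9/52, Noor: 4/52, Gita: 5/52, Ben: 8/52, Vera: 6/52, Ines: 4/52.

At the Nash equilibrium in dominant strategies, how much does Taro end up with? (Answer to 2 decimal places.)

A player with share s gets back 6.9·s per unit contributed, so full contribution is dominant for anyone with s > 1/6.9 = 0.1449 and zero contribution is dominant for anyone below.
The shares above 0.1449 belong to Chen and Ben, contributing 42 each; the remaining 7 contribute 0. Total contributed: 84.
Taro keeps 42 and receives 6.9 × 84 × 7/52 = 78.02 from the restocking fund, for a payoff of 120.02.

120.02 dollars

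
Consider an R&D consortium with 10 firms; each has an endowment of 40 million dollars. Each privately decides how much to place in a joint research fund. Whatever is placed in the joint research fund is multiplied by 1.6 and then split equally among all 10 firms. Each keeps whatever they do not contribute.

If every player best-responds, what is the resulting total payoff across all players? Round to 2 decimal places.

Each contributed unit returns 1.6/10 = 0.1600 to its contributor — below 1 — so contributing 0 is dominant for every player. At the Nash equilibrium everyone keeps their 40, and the group total is 10 × 40 = 400.

400.00 million dollars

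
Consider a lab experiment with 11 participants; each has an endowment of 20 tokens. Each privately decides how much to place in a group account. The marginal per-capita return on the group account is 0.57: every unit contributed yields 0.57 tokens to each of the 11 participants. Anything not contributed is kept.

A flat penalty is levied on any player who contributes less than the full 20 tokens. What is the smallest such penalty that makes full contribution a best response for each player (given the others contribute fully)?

8.60 tokens

Given the others contribute fully, the best deviation is to contribute 0 (any partial contribution still incurs the fine and gives up units whose private return 0.57 is below 1).
Deviating from 20 to 0 saves 20 tokens but forfeits the deviator's share of the drop in the group account: 0.57 × 20 = 11.40.
So the deviation gain is 20 − 11.40 = 8.60, and the fine must be at least 8.60 tokens to wipe it out.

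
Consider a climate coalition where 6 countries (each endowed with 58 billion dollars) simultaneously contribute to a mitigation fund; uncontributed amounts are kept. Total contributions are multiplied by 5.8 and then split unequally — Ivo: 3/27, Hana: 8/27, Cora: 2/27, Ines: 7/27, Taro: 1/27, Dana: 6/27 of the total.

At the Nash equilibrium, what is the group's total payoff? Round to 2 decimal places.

Each unit j contributes comes back to j as 5.8 × (j's share), so j prefers to contribute only if that share exceeds 1/5.8 = 0.1724; otherwise keeping the unit dominates.
Hana, Ines and Dana clear that bar, contributing 58 each; the remaining 3 contribute 0. Total contributed: 174.
The mitigation fund pays out 5.8 × 174 = 1009.20 in total (split across the unequal shares, but the aggregate is all that matters for the group sum).
The 3 free-riders keep 58 each, adding 174. Group total = 174 + 1009.20 = 1183.20.

1183.20 billion dollars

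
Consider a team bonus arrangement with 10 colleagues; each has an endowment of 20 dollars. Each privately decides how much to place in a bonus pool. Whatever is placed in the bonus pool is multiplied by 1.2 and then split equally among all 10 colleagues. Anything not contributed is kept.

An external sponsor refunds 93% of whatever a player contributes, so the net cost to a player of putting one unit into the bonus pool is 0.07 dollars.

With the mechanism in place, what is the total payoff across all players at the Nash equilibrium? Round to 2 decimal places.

426.00 dollars

The effective private return per unit is now (1.2/10) / 0.07 = 1.7143 > 1, so every player's dominant strategy flips to full contribution.
At the Nash equilibrium everyone contributes 20. Group total payoff = 10 × (20 × 0.93 + 1.2 × 20) = 426.00.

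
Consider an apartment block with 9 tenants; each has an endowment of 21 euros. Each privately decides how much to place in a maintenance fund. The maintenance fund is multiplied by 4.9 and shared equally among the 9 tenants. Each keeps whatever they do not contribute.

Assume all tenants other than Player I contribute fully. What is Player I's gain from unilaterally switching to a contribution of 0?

Switching from a contribution of 21 to 0 lets Player I keep an extra 21 euros, but lowers the maintenance fund by 21, which costs Player I their own share of that drop: 4.9/9 × 21 = 11.43.
Net gain = 21 − 11.43 = 9.57. The private return per contributed unit (0.5444) is below 1, so free-riding is indeed the best response regardless of what the others do.

9.57 euros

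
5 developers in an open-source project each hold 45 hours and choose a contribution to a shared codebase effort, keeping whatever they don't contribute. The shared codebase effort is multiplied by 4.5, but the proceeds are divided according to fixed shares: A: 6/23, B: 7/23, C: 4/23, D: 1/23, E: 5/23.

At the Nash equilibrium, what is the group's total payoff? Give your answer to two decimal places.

540.00 hours

A player with share s gets back 4.5·s per unit contributed, so full contribution is dominant for anyone with s > 1/4.5 = 0.2222 and zero contribution is dominant for anyone below.
A and B are above the threshold, contributing 45 each; the remaining 3 contribute 0. Total contributed: 90.
The shared codebase effort pays out 4.5 × 90 = 405.00 in total (split across the unequal shares, but the aggregate is all that matters for the group sum).
The 3 free-riders keep 45 each, adding 135. Group total = 135 + 405.00 = 540.00.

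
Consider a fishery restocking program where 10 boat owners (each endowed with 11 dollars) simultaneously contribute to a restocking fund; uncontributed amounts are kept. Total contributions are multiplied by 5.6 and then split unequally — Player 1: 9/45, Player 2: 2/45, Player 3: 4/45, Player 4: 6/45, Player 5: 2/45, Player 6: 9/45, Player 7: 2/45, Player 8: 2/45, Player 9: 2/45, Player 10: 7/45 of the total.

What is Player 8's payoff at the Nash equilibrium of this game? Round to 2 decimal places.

16.48 dollars

Each unit j contributes comes back to j as 5.6 × (j's share), so j prefers to contribute only if that share exceeds 1/5.6 = 0.1786; otherwise keeping the unit dominates.
Player 1 and Player 6 clear that bar, contributing 11 each; the remaining 8 contribute 0. Total contributed: 22.
Player 8 keeps 11 and receives 5.6 × 22 × 2/45 = 5.48 from the restocking fund, for a payoff of 16.48.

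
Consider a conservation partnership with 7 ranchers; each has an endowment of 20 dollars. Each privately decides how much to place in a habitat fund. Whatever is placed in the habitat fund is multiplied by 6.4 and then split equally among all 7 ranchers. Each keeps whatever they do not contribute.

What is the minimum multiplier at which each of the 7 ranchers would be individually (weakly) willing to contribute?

7

A contributed unit returns (multiplier)/7 to its contributor.
This reaches 1 exactly when the multiplier is 7.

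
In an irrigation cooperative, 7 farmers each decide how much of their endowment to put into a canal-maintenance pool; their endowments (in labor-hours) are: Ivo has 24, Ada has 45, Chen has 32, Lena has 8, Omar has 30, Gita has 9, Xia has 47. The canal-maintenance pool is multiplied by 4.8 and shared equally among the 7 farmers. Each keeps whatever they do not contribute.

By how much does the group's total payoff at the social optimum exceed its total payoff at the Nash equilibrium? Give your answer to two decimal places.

The private return per contributed unit is 4.8/7 = 0.6857 < 1 for every player regardless of endowment, so the Nash equilibrium is zero contribution and the group total is Σ E_j = 24 + 45 + 32 + 8 + 30 + 9 + 47 = 195.
Each contributed unit returns 4.800 to the group, so the social optimum is full contribution by everyone: group total = 4.800 × 195 = 936.00.
Efficiency loss = (4.800 − 1) × 195 = 741.00.

741.00 labor-hours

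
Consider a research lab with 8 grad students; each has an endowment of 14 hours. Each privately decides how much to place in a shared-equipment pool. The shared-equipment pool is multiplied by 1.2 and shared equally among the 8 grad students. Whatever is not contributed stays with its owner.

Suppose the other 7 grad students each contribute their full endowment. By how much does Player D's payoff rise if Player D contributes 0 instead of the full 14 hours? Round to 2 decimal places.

11.90 hours

Switching from a contribution of 14 to 0 lets Player D keep an extra 14 hours, but lowers the shared-equipment pool by 14, which costs Player D their own share of that drop: 1.2/8 × 14 = 2.10.
Net gain = 14 − 2.10 = 11.90. The private return per contributed unit (0.1500) is below 1, so free-riding is indeed the best response regardless of what the others do.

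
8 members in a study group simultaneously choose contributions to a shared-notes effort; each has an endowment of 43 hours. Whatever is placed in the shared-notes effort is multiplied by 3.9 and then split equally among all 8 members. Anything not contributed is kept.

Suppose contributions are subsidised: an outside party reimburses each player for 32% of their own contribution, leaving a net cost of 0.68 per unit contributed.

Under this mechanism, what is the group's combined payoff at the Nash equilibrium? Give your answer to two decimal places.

344.00 hours

Even with the mechanism, each unit contributed returns only (3.9/8) / 0.68 = 0.7169 per unit of net cost, so contributing nothing is still dominant.
Everyone keeps their endowment and the group total is 8 × 43 = 344.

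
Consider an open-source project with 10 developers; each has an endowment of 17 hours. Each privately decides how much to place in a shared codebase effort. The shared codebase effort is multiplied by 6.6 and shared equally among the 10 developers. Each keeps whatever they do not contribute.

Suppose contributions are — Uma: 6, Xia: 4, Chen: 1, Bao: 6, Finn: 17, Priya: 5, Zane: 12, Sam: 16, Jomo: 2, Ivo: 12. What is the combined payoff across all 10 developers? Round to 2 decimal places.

Total contributed: 6 + 4 + 1 + 6 + 17 + 5 + 12 + 16 + 2 + 12 = 81; total kept: 10 × 17 − 81 = 89.
The shared codebase effort pays out 6.6 × 81 = 534.60 in aggregate.
Group total = 89 + 534.60 = 623.60.

623.60 hours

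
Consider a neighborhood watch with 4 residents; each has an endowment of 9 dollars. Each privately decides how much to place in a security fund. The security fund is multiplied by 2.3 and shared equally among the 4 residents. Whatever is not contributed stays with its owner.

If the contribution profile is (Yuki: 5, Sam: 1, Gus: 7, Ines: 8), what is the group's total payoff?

Total contributed: 5 + 1 + 7 + 8 = 21; total kept: 4 × 9 − 21 = 15.
The security fund pays out 2.3 × 21 = 48.30 in aggregate.
Group total = 15 + 48.30 = 63.30.

63.30 dollars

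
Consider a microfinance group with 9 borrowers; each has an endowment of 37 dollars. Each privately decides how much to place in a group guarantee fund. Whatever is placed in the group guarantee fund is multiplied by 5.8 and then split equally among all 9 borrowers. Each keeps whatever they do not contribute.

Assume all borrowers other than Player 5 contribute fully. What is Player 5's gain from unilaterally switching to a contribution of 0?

13.16 dollars

Switching from a contribution of 37 to 0 lets Player 5 keep an extra 37 dollars, but lowers the group guarantee fund by 37, which costs Player 5 their own share of that drop: 5.8/9 × 37 = 23.84.
Net gain = 37 − 23.84 = 13.16. The private return per contributed unit (0.6444) is below 1, so free-riding is indeed the best response regardless of what the others do.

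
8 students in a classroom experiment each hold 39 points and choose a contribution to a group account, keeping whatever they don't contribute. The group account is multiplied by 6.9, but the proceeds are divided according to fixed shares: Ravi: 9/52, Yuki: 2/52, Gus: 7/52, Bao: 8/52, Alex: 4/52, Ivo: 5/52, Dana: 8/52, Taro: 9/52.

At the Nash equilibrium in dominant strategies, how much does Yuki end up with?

80.40 points

Each unit j contributes comes back to j as 6.9 × (j's share), so j prefers to contribute only if that share exceeds 1/6.9 = 0.1449; otherwise keeping the unit dominates.
The shares above 0.1449 belong to Ravi, Bao, Dana and Taro, contributing 39 each; the remaining 4 contribute 0. Total contributed: 156.
Yuki keeps 39 and receives 6.9 × 156 × 2/52 = 41.40 from the group account, for a payoff of 80.40.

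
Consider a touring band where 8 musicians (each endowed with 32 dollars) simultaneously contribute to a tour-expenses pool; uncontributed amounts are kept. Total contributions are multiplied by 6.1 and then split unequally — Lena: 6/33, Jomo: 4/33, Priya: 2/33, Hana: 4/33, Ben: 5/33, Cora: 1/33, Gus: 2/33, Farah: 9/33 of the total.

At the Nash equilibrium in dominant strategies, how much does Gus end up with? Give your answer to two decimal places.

Player j's private return per contributed unit is 6.1 × (j's share). Contributing is weakly dominant for j when that share is at least 1/6.1 = 0.1639, and contributing 0 is dominant otherwise.
Lena and Farah clear that bar, contributing 32 each; the remaining 6 contribute 0. Total contributed: 64.
Gus keeps 32 and receives 6.1 × 64 × 2/33 = 23.66 from the tour-expenses pool, for a payoff of 55.66.

55.66 dollars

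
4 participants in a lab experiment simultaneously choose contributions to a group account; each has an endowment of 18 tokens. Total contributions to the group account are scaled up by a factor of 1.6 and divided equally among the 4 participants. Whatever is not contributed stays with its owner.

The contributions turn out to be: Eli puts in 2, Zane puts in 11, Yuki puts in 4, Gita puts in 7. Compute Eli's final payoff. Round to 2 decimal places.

Total contributed: 2 + 11 + 4 + 7 = 24.
Each receives 1.6 × 24 / 4 = 9.60 from the group account.
Eli keeps 18 − 2 = 16, so Eli's payoff is 16 + 9.60 = 25.60.

25.60 tokens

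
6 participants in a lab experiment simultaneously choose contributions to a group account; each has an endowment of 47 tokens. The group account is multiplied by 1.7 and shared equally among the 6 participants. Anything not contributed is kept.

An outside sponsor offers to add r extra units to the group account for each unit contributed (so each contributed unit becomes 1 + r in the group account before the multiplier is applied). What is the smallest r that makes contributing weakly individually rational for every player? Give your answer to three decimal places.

2.529

With matching at rate r, one contributed unit becomes (1 + r) in the group account and returns 1.7 × (1 + r) / 6 to the contributor.
Setting this equal to 1: 1 + r = 6/1.7 = 3.5294.
So the minimum matching rate is r = 3.5294 − 1 = 2.529.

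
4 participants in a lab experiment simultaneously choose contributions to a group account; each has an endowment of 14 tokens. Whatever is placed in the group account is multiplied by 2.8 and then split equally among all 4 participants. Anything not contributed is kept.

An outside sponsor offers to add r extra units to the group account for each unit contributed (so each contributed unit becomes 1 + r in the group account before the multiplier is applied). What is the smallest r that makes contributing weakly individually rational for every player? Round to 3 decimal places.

0.429

With matching at rate r, one contributed unit becomes (1 + r) in the group account and returns 2.8 × (1 + r) / 4 to the contributor.
Setting this equal to 1: 1 + r = 4/2.8 = 1.4286.
So the minimum matching rate is r = 1.4286 − 1 = 0.429.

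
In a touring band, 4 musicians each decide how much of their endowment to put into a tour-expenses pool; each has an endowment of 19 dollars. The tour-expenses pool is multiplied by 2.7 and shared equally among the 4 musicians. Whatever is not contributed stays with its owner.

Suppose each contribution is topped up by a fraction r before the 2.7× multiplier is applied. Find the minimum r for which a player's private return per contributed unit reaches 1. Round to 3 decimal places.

With matching at rate r, one contributed unit becomes (1 + r) in the tour-expenses pool and returns 2.7 × (1 + r) / 4 to the contributor.
Setting this equal to 1: 1 + r = 4/2.7 = 1.4815.
So the minimum matching rate is r = 1.4815 − 1 = 0.481.

0.481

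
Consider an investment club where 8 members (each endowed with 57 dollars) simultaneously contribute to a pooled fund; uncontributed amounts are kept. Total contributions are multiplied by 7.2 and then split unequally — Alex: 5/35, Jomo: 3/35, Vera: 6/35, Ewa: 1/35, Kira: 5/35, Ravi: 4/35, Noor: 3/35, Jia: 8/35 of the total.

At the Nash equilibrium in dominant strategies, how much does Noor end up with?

A player with share s gets back 7.2·s per unit contributed, so full contribution is dominant for anyone with s > 1/7.2 = 0.1389 and zero contribution is dominant for anyone below.
Alex, Vera, Kira and Jia are above the threshold, contributing 57 each; the remaining 4 contribute 0. Total contributed: 228.
Noor keeps 57 and receives 7.2 × 228 × 3/35 = 140.71 from the pooled fund, for a payoff of 197.71.

197.71 dollars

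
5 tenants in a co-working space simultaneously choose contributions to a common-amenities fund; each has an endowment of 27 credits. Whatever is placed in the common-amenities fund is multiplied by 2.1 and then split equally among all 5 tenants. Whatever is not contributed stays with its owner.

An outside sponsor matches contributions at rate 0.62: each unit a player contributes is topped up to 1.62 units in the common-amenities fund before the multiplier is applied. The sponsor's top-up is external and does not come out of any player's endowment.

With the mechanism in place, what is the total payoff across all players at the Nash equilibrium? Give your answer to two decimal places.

The effective private return is 2.1 × 1.62 / 5 = 0.6804, which is still under 1, so the mechanism doesn't change anyone's dominant strategy: zero contribution.
At the Nash equilibrium no one contributes; group total payoff = 5 × 27 = 135.

135.00 credits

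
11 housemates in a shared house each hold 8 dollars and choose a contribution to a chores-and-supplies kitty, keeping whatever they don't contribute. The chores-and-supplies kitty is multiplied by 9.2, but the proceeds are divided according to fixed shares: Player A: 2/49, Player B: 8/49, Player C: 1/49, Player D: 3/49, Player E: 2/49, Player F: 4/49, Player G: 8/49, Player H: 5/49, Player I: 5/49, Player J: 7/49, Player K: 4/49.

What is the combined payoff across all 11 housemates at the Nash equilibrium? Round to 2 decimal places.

For player j, contributing a unit is worthwhile iff 9.2 × (j's share) ≥ 1, i.e. iff j's share is at least 0.1087.
Player B, Player G and Player J clear that bar, contributing 8 each; the remaining 8 contribute 0. Total contributed: 24.
The chores-and-supplies kitty pays out 9.2 × 24 = 220.80 in total (split across the unequal shares, but the aggregate is all that matters for the group sum).
The 8 free-riders keep 8 each, adding 64. Group total = 64 + 220.80 = 284.80.

284.80 dollars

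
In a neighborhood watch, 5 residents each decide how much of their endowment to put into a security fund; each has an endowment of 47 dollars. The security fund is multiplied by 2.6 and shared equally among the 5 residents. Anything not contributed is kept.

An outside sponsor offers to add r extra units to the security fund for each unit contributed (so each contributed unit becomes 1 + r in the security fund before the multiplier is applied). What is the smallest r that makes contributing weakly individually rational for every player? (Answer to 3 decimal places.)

With matching at rate r, one contributed unit becomes (1 + r) in the security fund and returns 2.6 × (1 + r) / 5 to the contributor.
Setting this equal to 1: 1 + r = 5/2.6 = 1.9231.
So the minimum matching rate is r = 1.9231 − 1 = 0.923.

0.923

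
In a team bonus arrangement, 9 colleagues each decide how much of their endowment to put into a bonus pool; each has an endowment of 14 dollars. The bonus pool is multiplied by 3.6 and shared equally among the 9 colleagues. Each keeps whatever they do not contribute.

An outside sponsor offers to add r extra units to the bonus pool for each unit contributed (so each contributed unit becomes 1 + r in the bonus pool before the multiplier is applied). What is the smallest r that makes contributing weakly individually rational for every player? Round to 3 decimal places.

1.500

With matching at rate r, one contributed unit becomes (1 + r) in the bonus pool and returns 3.6 × (1 + r) / 9 to the contributor.
Setting this equal to 1: 1 + r = 9/3.6 = 2.5000.
So the minimum matching rate is r = 2.5000 − 1 = 1.500.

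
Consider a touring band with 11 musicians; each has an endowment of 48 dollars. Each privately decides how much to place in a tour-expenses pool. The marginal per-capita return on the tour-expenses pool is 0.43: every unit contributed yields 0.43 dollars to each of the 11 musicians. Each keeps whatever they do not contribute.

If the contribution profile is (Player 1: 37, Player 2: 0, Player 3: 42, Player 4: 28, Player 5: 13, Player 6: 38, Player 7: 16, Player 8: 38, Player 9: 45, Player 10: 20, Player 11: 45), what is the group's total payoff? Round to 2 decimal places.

1729.06 dollars

Total contributed: 37 + 0 + 42 + 28 + 13 + 38 + 16 + 38 + 45 + 20 + 45 = 322; total kept: 11 × 48 − 322 = 206.
The tour-expenses pool pays out 0.43 × 11 × 322 = 1523.06 in aggregate.
Group total = 206 + 1523.06 = 1729.06.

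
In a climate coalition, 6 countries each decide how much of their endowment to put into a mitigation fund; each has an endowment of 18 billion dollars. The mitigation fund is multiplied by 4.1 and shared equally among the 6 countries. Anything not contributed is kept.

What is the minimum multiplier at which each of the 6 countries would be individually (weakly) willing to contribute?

A contributed unit returns (multiplier)/6 to its contributor.
This reaches 1 exactly when the multiplier is 6.

6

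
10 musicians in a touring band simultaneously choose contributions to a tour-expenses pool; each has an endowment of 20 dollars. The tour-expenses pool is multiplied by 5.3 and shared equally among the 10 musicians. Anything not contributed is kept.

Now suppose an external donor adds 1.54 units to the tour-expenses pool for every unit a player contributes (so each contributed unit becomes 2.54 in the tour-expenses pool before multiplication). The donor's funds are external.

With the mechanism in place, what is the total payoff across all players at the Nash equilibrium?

The effective private return per unit is now 5.3 × 2.54 / 10 = 1.3462 > 1, so every player's dominant strategy flips to full contribution.
At the Nash equilibrium everyone contributes 20. Group total payoff = 5.3 × 2.54 × 200 = 2692.40.

2692.40 dollars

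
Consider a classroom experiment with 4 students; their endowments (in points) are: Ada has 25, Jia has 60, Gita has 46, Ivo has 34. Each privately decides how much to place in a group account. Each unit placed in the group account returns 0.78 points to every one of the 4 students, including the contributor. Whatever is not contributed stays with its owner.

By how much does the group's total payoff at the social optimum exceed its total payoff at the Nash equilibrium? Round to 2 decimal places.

349.80 points

The private return per contributed unit is 0.78 < 1 for everyone, so the Nash equilibrium is zero contribution and the group total is Σ E_j = 25 + 60 + 46 + 34 = 165.
Each contributed unit returns 3.120 to the group, so the social optimum is full contribution by everyone: group total = 3.120 × 165 = 514.80.
Efficiency loss = (3.120 − 1) × 165 = 349.80.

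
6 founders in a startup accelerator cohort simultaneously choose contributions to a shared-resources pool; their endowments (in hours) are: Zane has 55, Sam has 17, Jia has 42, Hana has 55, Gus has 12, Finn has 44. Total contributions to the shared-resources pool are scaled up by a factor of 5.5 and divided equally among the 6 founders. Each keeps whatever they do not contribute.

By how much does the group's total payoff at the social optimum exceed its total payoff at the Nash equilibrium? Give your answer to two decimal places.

1012.50 hours

The private return per contributed unit is 5.5/6 = 0.9167 < 1 for every player regardless of endowment, so the Nash equilibrium is zero contribution and the group total is Σ E_j = 55 + 17 + 42 + 55 + 12 + 44 = 225.
Each contributed unit returns 5.500 to the group, so the social optimum is full contribution by everyone: group total = 5.500 × 225 = 1237.50.
Efficiency loss = (5.500 − 1) × 225 = 1012.50.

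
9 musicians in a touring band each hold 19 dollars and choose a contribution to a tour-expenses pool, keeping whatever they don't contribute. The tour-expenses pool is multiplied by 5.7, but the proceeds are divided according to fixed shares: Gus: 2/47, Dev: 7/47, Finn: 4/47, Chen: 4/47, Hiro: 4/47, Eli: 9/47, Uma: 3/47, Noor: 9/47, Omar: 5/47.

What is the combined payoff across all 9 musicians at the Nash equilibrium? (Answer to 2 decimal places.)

349.60 dollars

Player j's private return per contributed unit is 5.7 × (j's share). Contributing is weakly dominant for j when that share is at least 1/5.7 = 0.1754, and contributing 0 is dominant otherwise.
The shares above 0.1754 belong to Eli and Noor, contributing 19 each; the remaining 7 contribute 0. Total contributed: 38.
The tour-expenses pool pays out 5.7 × 38 = 216.60 in total (split across the unequal shares, but the aggregate is all that matters for the group sum).
The 7 free-riders keep 19 each, adding 133. Group total = 133 + 216.60 = 349.60.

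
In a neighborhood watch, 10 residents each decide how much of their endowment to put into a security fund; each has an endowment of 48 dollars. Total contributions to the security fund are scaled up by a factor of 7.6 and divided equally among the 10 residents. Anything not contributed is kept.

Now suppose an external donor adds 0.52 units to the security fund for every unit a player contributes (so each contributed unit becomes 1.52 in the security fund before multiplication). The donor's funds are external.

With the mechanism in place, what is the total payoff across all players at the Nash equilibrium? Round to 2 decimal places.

Under the mechanism each unit contributed yields 7.6 × 1.52 / 10 = 1.1552 back to its contributor per unit of net cost, which exceeds 1, making full contribution the dominant choice for everyone.
So the Nash equilibrium is full contribution by all 10; the group earns 7.6 × 1.52 × 480 = 5544.96.

5544.96 dollars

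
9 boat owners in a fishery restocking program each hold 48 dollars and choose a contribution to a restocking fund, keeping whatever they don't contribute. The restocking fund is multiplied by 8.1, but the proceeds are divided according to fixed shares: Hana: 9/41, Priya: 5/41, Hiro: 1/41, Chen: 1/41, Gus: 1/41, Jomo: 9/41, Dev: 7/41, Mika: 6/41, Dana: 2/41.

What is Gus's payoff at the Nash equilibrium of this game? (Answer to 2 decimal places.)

Each unit j contributes comes back to j as 8.1 × (j's share), so j prefers to contribute only if that share exceeds 1/8.1 = 0.1235; otherwise keeping the unit dominates.
Hana, Jomo, Dev and Mika are above the threshold, contributing 48 each; the remaining 5 contribute 0. Total contributed: 192.
Gus keeps 48 and receives 8.1 × 192 × 1/41 = 37.93 from the restocking fund, for a payoff of 85.93.

85.93 dollars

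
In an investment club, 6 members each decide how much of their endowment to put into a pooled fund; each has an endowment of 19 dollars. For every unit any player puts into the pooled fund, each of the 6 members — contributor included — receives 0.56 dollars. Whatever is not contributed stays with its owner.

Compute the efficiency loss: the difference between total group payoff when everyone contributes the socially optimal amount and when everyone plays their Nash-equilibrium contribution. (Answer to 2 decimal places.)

The private return per contributed unit is 0.56 < 1, so contributing 0 is dominant for every player. At the Nash equilibrium everyone keeps their 19, and the group total is 6 × 19 = 114.
Each contributed unit returns 3.360 to the group as a whole (0.56 to each of 6 players), which exceeds 1, so the social optimum is full contribution: group total = 3.360 × 114 = 383.04.
Efficiency loss = 383.04 − 114 = 269.04.

269.04 dollars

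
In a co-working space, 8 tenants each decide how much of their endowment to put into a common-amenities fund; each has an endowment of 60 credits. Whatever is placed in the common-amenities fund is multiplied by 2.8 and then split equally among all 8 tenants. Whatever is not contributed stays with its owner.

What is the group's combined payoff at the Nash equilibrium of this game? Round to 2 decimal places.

Each contributed unit returns 2.8/8 = 0.3500 to its contributor — below 1 — so contributing 0 is dominant for every player. At the Nash equilibrium everyone keeps their 60, and the group total is 8 × 60 = 480.

480.00 credits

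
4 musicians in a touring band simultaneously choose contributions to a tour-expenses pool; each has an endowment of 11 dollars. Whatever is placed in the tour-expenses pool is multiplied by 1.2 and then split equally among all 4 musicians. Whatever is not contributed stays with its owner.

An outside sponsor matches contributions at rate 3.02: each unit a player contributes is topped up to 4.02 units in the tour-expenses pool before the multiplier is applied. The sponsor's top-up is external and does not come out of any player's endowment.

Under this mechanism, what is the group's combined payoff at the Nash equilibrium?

Under the mechanism each unit contributed yields 1.2 × 4.02 / 4 = 1.2060 back to its contributor per unit of net cost, which exceeds 1, making full contribution the dominant choice for everyone.
So the Nash equilibrium is full contribution by all 4; the group earns 1.2 × 4.02 × 44 = 212.26.

212.26 dollars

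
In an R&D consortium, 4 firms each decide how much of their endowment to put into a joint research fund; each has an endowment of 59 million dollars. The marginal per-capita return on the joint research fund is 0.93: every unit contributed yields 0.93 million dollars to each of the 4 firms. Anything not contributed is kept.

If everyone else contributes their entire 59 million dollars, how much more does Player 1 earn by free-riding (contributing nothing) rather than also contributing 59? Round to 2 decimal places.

4.13 million dollars

Switching from a contribution of 59 to 0 lets Player 1 keep an extra 59 million dollars, but lowers the joint research fund by 59, which costs Player 1 their own share of that drop: 0.93 × 59 = 54.87.
Net gain = 59 − 54.87 = 4.13. The private return per contributed unit (0.93) is below 1, so free-riding is indeed the best response regardless of what the others do.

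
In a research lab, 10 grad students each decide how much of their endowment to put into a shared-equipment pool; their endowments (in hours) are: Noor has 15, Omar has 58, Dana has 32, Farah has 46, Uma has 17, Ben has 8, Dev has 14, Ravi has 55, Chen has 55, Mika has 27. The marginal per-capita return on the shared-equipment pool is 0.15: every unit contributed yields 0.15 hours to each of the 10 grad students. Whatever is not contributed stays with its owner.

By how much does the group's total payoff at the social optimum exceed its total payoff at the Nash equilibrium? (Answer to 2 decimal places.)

163.50 hours

The private return per contributed unit is 0.15 < 1 for everyone, so the Nash equilibrium is zero contribution and the group total is Σ E_j = 15 + 58 + 32 + 46 + 17 + 8 + 14 + 55 + 55 + 27 = 327.
Each contributed unit returns 1.500 to the group, so the social optimum is full contribution by everyone: group total = 1.500 × 327 = 490.50.
Efficiency loss = (1.500 − 1) × 327 = 163.50.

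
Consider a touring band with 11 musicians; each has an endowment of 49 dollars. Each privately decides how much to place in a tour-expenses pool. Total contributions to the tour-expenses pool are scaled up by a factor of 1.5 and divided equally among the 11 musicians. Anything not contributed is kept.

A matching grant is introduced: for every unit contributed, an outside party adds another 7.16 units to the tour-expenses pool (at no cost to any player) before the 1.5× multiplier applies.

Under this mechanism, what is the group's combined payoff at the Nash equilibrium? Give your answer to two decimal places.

Under the mechanism each unit contributed yields 1.5 × 8.16 / 11 = 1.1127 back to its contributor per unit of net cost, which exceeds 1, making full contribution the dominant choice for everyone.
So the Nash equilibrium is full contribution by all 11; the group earns 1.5 × 8.16 × 539 = 6597.36.

6597.36 dollars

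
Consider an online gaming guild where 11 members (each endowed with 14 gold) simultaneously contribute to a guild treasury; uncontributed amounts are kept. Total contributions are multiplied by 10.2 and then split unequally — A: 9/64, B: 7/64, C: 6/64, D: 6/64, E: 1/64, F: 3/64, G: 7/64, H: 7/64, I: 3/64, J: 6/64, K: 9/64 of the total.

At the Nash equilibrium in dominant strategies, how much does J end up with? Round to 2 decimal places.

80.94 gold

For player j, contributing a unit is worthwhile iff 10.2 × (j's share) ≥ 1, i.e. iff j's share is at least 0.0980.
A, B, G, H and K are above the threshold, contributing 14 each; the remaining 6 contribute 0. Total contributed: 70.
J keeps 14 and receives 10.2 × 70 × 6/64 = 66.94 from the guild treasury, for a payoff of 80.94.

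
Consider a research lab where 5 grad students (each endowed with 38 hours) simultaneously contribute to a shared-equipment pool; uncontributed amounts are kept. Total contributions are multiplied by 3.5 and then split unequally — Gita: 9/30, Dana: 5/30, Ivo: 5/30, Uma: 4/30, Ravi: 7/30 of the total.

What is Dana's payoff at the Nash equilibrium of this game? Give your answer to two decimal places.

A player with share s gets back 3.5·s per unit contributed, so full contribution is dominant for anyone with s > 1/3.5 = 0.2857 and zero contribution is dominant for anyone below.
Only Gita (9/30) clears that bar, contributing 38; the remaining 4 contribute 0. Total contributed: 38.
Dana keeps 38 and receives 3.5 × 38 × 5/30 = 22.17 from the shared-equipment pool, for a payoff of 60.17.

60.17 hours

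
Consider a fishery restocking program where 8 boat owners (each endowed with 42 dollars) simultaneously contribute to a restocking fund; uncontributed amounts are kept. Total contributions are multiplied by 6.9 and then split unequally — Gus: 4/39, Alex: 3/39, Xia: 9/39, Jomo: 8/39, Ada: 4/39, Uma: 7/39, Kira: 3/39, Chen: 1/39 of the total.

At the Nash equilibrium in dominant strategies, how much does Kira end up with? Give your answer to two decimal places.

108.88 dollars

Each unit j contributes comes back to j as 6.9 × (j's share), so j prefers to contribute only if that share exceeds 1/6.9 = 0.1449; otherwise keeping the unit dominates.
Xia, Jomo and Uma clear that bar, contributing 42 each; the remaining 5 contribute 0. Total contributed: 126.
Kira keeps 42 and receives 6.9 × 126 × 3/39 = 66.88 from the restocking fund, for a payoff of 108.88.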